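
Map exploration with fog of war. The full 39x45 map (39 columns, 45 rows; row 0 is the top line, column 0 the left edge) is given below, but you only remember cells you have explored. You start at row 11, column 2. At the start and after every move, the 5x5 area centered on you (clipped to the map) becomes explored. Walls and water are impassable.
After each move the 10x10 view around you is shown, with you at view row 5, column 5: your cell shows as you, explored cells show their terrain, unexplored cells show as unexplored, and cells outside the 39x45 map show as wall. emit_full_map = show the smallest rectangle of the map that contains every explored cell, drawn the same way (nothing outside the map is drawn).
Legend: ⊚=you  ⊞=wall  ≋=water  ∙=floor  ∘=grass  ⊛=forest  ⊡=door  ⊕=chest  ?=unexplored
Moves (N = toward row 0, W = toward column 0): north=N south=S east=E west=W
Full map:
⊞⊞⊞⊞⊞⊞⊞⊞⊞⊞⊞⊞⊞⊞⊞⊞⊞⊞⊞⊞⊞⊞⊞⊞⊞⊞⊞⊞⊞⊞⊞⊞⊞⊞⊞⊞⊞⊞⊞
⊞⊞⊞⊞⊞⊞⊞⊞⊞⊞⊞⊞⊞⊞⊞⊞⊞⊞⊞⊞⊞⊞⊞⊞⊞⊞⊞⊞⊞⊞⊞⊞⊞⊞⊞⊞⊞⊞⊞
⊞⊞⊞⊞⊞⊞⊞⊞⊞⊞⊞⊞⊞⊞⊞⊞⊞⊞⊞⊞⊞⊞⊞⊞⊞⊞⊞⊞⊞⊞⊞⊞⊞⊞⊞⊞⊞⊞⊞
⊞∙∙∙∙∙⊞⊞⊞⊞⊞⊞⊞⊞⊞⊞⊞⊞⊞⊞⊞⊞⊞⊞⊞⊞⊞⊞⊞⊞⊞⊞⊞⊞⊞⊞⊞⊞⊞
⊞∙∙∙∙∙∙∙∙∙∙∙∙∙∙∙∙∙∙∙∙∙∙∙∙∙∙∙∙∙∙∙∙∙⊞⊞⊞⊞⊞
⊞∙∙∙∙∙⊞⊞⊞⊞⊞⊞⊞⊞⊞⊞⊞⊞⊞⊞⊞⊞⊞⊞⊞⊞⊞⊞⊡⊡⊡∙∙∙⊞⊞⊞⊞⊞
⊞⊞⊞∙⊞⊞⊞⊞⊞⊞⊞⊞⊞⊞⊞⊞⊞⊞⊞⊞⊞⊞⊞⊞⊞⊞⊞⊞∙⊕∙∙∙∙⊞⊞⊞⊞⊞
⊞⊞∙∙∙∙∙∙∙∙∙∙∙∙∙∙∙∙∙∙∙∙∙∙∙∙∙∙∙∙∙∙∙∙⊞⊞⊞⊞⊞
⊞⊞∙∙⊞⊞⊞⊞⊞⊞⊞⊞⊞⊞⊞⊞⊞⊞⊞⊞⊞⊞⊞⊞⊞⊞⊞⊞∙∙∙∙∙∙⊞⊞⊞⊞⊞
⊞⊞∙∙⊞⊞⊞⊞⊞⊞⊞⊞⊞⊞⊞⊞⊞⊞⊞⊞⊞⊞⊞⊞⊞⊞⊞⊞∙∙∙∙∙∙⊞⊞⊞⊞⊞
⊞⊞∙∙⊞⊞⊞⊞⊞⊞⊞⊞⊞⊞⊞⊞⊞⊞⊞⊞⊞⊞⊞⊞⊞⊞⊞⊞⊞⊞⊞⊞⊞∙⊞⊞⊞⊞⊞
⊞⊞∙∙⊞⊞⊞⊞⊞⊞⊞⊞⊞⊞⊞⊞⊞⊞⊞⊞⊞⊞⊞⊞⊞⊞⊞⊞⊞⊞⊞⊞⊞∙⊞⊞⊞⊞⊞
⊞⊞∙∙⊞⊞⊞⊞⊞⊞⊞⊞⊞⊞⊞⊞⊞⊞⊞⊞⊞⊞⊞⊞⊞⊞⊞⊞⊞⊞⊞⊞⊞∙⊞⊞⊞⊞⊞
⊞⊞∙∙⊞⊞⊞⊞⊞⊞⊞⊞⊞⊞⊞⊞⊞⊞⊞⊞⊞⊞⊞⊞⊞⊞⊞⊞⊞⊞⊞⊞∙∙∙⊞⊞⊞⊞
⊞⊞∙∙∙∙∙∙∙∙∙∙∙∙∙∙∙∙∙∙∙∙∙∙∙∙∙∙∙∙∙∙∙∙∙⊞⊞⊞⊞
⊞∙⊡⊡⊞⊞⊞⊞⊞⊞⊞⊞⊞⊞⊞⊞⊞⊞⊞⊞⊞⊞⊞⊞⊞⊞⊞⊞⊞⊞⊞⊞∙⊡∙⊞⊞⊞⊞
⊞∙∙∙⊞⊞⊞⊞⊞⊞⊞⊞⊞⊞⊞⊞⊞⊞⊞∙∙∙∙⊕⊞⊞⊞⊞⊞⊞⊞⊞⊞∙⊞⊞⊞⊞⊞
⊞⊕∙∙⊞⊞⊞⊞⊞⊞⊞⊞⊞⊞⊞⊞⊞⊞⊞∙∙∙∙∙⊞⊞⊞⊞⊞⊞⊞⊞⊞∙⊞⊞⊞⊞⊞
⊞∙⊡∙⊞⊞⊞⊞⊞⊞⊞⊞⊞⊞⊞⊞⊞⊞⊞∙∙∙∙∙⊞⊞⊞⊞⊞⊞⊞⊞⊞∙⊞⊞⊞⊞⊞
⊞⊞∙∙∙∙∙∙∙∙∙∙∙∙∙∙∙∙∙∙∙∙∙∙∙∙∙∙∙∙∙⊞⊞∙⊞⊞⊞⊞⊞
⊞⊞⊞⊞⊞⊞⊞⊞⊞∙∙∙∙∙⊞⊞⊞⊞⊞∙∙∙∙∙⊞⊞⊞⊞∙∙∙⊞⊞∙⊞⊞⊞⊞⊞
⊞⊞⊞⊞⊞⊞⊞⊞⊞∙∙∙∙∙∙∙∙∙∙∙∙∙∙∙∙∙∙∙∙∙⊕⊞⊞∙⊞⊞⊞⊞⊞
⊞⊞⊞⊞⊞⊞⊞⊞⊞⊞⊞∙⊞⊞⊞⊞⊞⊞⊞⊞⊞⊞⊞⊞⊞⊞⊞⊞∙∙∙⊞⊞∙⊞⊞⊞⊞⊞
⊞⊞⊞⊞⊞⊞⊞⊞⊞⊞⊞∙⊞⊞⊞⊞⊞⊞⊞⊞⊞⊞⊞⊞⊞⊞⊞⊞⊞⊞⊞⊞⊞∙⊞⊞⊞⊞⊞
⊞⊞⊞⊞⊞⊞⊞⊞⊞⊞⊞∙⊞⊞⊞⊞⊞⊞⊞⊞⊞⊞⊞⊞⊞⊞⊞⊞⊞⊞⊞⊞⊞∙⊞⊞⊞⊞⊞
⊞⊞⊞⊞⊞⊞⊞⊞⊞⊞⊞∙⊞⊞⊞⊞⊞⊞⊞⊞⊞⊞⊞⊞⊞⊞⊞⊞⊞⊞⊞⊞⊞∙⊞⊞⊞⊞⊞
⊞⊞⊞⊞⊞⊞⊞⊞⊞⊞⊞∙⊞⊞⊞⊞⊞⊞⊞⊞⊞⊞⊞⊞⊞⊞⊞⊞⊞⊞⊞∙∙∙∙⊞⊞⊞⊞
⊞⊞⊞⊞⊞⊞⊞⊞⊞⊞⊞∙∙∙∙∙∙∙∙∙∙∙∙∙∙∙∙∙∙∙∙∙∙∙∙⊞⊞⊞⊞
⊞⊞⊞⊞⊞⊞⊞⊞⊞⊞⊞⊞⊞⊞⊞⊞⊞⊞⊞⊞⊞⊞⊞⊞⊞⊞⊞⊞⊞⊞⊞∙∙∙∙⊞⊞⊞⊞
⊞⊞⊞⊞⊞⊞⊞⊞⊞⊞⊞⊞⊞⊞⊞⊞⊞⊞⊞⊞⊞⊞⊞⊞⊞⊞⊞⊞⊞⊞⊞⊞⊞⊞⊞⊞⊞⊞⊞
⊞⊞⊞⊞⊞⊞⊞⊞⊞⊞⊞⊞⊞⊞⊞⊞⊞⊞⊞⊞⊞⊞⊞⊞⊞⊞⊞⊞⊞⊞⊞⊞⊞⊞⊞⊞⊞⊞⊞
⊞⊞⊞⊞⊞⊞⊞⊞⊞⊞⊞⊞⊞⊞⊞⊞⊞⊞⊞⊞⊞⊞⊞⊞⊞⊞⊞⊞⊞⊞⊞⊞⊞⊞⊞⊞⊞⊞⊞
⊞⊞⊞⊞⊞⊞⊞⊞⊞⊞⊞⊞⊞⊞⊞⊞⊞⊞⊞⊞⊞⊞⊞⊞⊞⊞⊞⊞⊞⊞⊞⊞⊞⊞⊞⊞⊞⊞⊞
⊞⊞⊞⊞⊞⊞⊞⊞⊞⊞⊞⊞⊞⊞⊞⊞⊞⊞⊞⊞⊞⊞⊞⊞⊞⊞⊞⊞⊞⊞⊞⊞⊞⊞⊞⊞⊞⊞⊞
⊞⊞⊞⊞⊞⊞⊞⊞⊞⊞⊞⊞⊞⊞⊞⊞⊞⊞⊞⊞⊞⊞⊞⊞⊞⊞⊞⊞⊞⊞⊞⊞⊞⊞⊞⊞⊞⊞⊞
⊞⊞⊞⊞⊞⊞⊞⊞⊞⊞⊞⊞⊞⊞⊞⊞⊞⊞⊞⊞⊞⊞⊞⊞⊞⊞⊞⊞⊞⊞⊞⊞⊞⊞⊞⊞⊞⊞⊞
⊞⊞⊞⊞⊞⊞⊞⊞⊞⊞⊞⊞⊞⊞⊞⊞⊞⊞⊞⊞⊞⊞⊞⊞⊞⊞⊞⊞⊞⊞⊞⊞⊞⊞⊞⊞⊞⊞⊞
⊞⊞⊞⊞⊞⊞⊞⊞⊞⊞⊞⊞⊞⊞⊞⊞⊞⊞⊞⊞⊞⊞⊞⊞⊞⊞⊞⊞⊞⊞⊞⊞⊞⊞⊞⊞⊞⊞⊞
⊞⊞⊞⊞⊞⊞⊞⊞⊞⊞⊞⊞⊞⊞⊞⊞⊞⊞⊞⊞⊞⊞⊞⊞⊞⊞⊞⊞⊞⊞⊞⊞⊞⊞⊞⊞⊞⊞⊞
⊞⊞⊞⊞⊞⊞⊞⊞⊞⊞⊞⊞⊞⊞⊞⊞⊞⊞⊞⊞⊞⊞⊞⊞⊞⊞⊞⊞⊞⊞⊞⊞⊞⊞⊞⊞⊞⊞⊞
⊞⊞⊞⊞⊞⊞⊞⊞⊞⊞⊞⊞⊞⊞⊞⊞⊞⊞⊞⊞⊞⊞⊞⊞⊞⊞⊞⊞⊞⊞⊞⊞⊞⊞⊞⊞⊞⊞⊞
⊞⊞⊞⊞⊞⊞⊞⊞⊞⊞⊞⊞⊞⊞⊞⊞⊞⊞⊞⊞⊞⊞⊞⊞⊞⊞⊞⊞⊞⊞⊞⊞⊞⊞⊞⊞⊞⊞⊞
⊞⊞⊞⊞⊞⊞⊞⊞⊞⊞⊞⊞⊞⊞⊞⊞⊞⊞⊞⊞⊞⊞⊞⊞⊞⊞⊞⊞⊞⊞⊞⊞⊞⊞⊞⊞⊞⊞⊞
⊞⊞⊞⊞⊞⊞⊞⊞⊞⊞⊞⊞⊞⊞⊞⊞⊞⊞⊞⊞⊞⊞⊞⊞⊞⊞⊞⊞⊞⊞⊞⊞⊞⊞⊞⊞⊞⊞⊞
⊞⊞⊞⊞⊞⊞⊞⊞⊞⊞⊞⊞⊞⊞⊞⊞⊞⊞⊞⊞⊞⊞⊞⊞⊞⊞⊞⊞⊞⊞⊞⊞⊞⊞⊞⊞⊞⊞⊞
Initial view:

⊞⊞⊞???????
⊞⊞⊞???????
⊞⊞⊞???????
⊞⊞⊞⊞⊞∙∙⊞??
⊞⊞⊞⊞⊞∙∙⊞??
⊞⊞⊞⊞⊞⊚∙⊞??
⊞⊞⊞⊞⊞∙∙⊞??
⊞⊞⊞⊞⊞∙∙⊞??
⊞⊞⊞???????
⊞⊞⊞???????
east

⊞⊞????????
⊞⊞????????
⊞⊞????????
⊞⊞⊞⊞∙∙⊞⊞??
⊞⊞⊞⊞∙∙⊞⊞??
⊞⊞⊞⊞∙⊚⊞⊞??
⊞⊞⊞⊞∙∙⊞⊞??
⊞⊞⊞⊞∙∙⊞⊞??
⊞⊞????????
⊞⊞????????

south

⊞⊞????????
⊞⊞????????
⊞⊞⊞⊞∙∙⊞⊞??
⊞⊞⊞⊞∙∙⊞⊞??
⊞⊞⊞⊞∙∙⊞⊞??
⊞⊞⊞⊞∙⊚⊞⊞??
⊞⊞⊞⊞∙∙⊞⊞??
⊞⊞?⊞∙∙∙∙??
⊞⊞????????
⊞⊞????????

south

⊞⊞????????
⊞⊞⊞⊞∙∙⊞⊞??
⊞⊞⊞⊞∙∙⊞⊞??
⊞⊞⊞⊞∙∙⊞⊞??
⊞⊞⊞⊞∙∙⊞⊞??
⊞⊞⊞⊞∙⊚⊞⊞??
⊞⊞?⊞∙∙∙∙??
⊞⊞?∙⊡⊡⊞⊞??
⊞⊞????????
⊞⊞????????

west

⊞⊞⊞???????
⊞⊞⊞⊞⊞∙∙⊞⊞?
⊞⊞⊞⊞⊞∙∙⊞⊞?
⊞⊞⊞⊞⊞∙∙⊞⊞?
⊞⊞⊞⊞⊞∙∙⊞⊞?
⊞⊞⊞⊞⊞⊚∙⊞⊞?
⊞⊞⊞⊞⊞∙∙∙∙?
⊞⊞⊞⊞∙⊡⊡⊞⊞?
⊞⊞⊞???????
⊞⊞⊞???????

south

⊞⊞⊞⊞⊞∙∙⊞⊞?
⊞⊞⊞⊞⊞∙∙⊞⊞?
⊞⊞⊞⊞⊞∙∙⊞⊞?
⊞⊞⊞⊞⊞∙∙⊞⊞?
⊞⊞⊞⊞⊞∙∙⊞⊞?
⊞⊞⊞⊞⊞⊚∙∙∙?
⊞⊞⊞⊞∙⊡⊡⊞⊞?
⊞⊞⊞⊞∙∙∙⊞??
⊞⊞⊞???????
⊞⊞⊞???????

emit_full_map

⊞⊞∙∙⊞⊞
⊞⊞∙∙⊞⊞
⊞⊞∙∙⊞⊞
⊞⊞∙∙⊞⊞
⊞⊞∙∙⊞⊞
⊞⊞⊚∙∙∙
⊞∙⊡⊡⊞⊞
⊞∙∙∙⊞?

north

⊞⊞⊞???????
⊞⊞⊞⊞⊞∙∙⊞⊞?
⊞⊞⊞⊞⊞∙∙⊞⊞?
⊞⊞⊞⊞⊞∙∙⊞⊞?
⊞⊞⊞⊞⊞∙∙⊞⊞?
⊞⊞⊞⊞⊞⊚∙⊞⊞?
⊞⊞⊞⊞⊞∙∙∙∙?
⊞⊞⊞⊞∙⊡⊡⊞⊞?
⊞⊞⊞⊞∙∙∙⊞??
⊞⊞⊞???????

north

⊞⊞⊞???????
⊞⊞⊞???????
⊞⊞⊞⊞⊞∙∙⊞⊞?
⊞⊞⊞⊞⊞∙∙⊞⊞?
⊞⊞⊞⊞⊞∙∙⊞⊞?
⊞⊞⊞⊞⊞⊚∙⊞⊞?
⊞⊞⊞⊞⊞∙∙⊞⊞?
⊞⊞⊞⊞⊞∙∙∙∙?
⊞⊞⊞⊞∙⊡⊡⊞⊞?
⊞⊞⊞⊞∙∙∙⊞??

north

⊞⊞⊞???????
⊞⊞⊞???????
⊞⊞⊞???????
⊞⊞⊞⊞⊞∙∙⊞⊞?
⊞⊞⊞⊞⊞∙∙⊞⊞?
⊞⊞⊞⊞⊞⊚∙⊞⊞?
⊞⊞⊞⊞⊞∙∙⊞⊞?
⊞⊞⊞⊞⊞∙∙⊞⊞?
⊞⊞⊞⊞⊞∙∙∙∙?
⊞⊞⊞⊞∙⊡⊡⊞⊞?

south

⊞⊞⊞???????
⊞⊞⊞???????
⊞⊞⊞⊞⊞∙∙⊞⊞?
⊞⊞⊞⊞⊞∙∙⊞⊞?
⊞⊞⊞⊞⊞∙∙⊞⊞?
⊞⊞⊞⊞⊞⊚∙⊞⊞?
⊞⊞⊞⊞⊞∙∙⊞⊞?
⊞⊞⊞⊞⊞∙∙∙∙?
⊞⊞⊞⊞∙⊡⊡⊞⊞?
⊞⊞⊞⊞∙∙∙⊞??

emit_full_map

⊞⊞∙∙⊞⊞
⊞⊞∙∙⊞⊞
⊞⊞∙∙⊞⊞
⊞⊞⊚∙⊞⊞
⊞⊞∙∙⊞⊞
⊞⊞∙∙∙∙
⊞∙⊡⊡⊞⊞
⊞∙∙∙⊞?

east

⊞⊞????????
⊞⊞????????
⊞⊞⊞⊞∙∙⊞⊞??
⊞⊞⊞⊞∙∙⊞⊞??
⊞⊞⊞⊞∙∙⊞⊞??
⊞⊞⊞⊞∙⊚⊞⊞??
⊞⊞⊞⊞∙∙⊞⊞??
⊞⊞⊞⊞∙∙∙∙??
⊞⊞⊞∙⊡⊡⊞⊞??
⊞⊞⊞∙∙∙⊞???

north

⊞⊞????????
⊞⊞????????
⊞⊞????????
⊞⊞⊞⊞∙∙⊞⊞??
⊞⊞⊞⊞∙∙⊞⊞??
⊞⊞⊞⊞∙⊚⊞⊞??
⊞⊞⊞⊞∙∙⊞⊞??
⊞⊞⊞⊞∙∙⊞⊞??
⊞⊞⊞⊞∙∙∙∙??
⊞⊞⊞∙⊡⊡⊞⊞??

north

⊞⊞????????
⊞⊞????????
⊞⊞????????
⊞⊞?⊞∙∙⊞⊞??
⊞⊞⊞⊞∙∙⊞⊞??
⊞⊞⊞⊞∙⊚⊞⊞??
⊞⊞⊞⊞∙∙⊞⊞??
⊞⊞⊞⊞∙∙⊞⊞??
⊞⊞⊞⊞∙∙⊞⊞??
⊞⊞⊞⊞∙∙∙∙??

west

⊞⊞⊞???????
⊞⊞⊞???????
⊞⊞⊞???????
⊞⊞⊞⊞⊞∙∙⊞⊞?
⊞⊞⊞⊞⊞∙∙⊞⊞?
⊞⊞⊞⊞⊞⊚∙⊞⊞?
⊞⊞⊞⊞⊞∙∙⊞⊞?
⊞⊞⊞⊞⊞∙∙⊞⊞?
⊞⊞⊞⊞⊞∙∙⊞⊞?
⊞⊞⊞⊞⊞∙∙∙∙?

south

⊞⊞⊞???????
⊞⊞⊞???????
⊞⊞⊞⊞⊞∙∙⊞⊞?
⊞⊞⊞⊞⊞∙∙⊞⊞?
⊞⊞⊞⊞⊞∙∙⊞⊞?
⊞⊞⊞⊞⊞⊚∙⊞⊞?
⊞⊞⊞⊞⊞∙∙⊞⊞?
⊞⊞⊞⊞⊞∙∙⊞⊞?
⊞⊞⊞⊞⊞∙∙∙∙?
⊞⊞⊞⊞∙⊡⊡⊞⊞?

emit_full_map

⊞⊞∙∙⊞⊞
⊞⊞∙∙⊞⊞
⊞⊞∙∙⊞⊞
⊞⊞⊚∙⊞⊞
⊞⊞∙∙⊞⊞
⊞⊞∙∙⊞⊞
⊞⊞∙∙∙∙
⊞∙⊡⊡⊞⊞
⊞∙∙∙⊞?

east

⊞⊞????????
⊞⊞????????
⊞⊞⊞⊞∙∙⊞⊞??
⊞⊞⊞⊞∙∙⊞⊞??
⊞⊞⊞⊞∙∙⊞⊞??
⊞⊞⊞⊞∙⊚⊞⊞??
⊞⊞⊞⊞∙∙⊞⊞??
⊞⊞⊞⊞∙∙⊞⊞??
⊞⊞⊞⊞∙∙∙∙??
⊞⊞⊞∙⊡⊡⊞⊞??

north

⊞⊞????????
⊞⊞????????
⊞⊞????????
⊞⊞⊞⊞∙∙⊞⊞??
⊞⊞⊞⊞∙∙⊞⊞??
⊞⊞⊞⊞∙⊚⊞⊞??
⊞⊞⊞⊞∙∙⊞⊞??
⊞⊞⊞⊞∙∙⊞⊞??
⊞⊞⊞⊞∙∙⊞⊞??
⊞⊞⊞⊞∙∙∙∙??

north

⊞⊞????????
⊞⊞????????
⊞⊞????????
⊞⊞?⊞∙∙∙∙??
⊞⊞⊞⊞∙∙⊞⊞??
⊞⊞⊞⊞∙⊚⊞⊞??
⊞⊞⊞⊞∙∙⊞⊞??
⊞⊞⊞⊞∙∙⊞⊞??
⊞⊞⊞⊞∙∙⊞⊞??
⊞⊞⊞⊞∙∙⊞⊞??

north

⊞⊞????????
⊞⊞????????
⊞⊞????????
⊞⊞?⊞⊞∙⊞⊞??
⊞⊞?⊞∙∙∙∙??
⊞⊞⊞⊞∙⊚⊞⊞??
⊞⊞⊞⊞∙∙⊞⊞??
⊞⊞⊞⊞∙∙⊞⊞??
⊞⊞⊞⊞∙∙⊞⊞??
⊞⊞⊞⊞∙∙⊞⊞??

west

⊞⊞⊞???????
⊞⊞⊞???????
⊞⊞⊞???????
⊞⊞⊞⊞⊞⊞∙⊞⊞?
⊞⊞⊞⊞⊞∙∙∙∙?
⊞⊞⊞⊞⊞⊚∙⊞⊞?
⊞⊞⊞⊞⊞∙∙⊞⊞?
⊞⊞⊞⊞⊞∙∙⊞⊞?
⊞⊞⊞⊞⊞∙∙⊞⊞?
⊞⊞⊞⊞⊞∙∙⊞⊞?

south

⊞⊞⊞???????
⊞⊞⊞???????
⊞⊞⊞⊞⊞⊞∙⊞⊞?
⊞⊞⊞⊞⊞∙∙∙∙?
⊞⊞⊞⊞⊞∙∙⊞⊞?
⊞⊞⊞⊞⊞⊚∙⊞⊞?
⊞⊞⊞⊞⊞∙∙⊞⊞?
⊞⊞⊞⊞⊞∙∙⊞⊞?
⊞⊞⊞⊞⊞∙∙⊞⊞?
⊞⊞⊞⊞⊞∙∙⊞⊞?

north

⊞⊞⊞???????
⊞⊞⊞???????
⊞⊞⊞???????
⊞⊞⊞⊞⊞⊞∙⊞⊞?
⊞⊞⊞⊞⊞∙∙∙∙?
⊞⊞⊞⊞⊞⊚∙⊞⊞?
⊞⊞⊞⊞⊞∙∙⊞⊞?
⊞⊞⊞⊞⊞∙∙⊞⊞?
⊞⊞⊞⊞⊞∙∙⊞⊞?
⊞⊞⊞⊞⊞∙∙⊞⊞?

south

⊞⊞⊞???????
⊞⊞⊞???????
⊞⊞⊞⊞⊞⊞∙⊞⊞?
⊞⊞⊞⊞⊞∙∙∙∙?
⊞⊞⊞⊞⊞∙∙⊞⊞?
⊞⊞⊞⊞⊞⊚∙⊞⊞?
⊞⊞⊞⊞⊞∙∙⊞⊞?
⊞⊞⊞⊞⊞∙∙⊞⊞?
⊞⊞⊞⊞⊞∙∙⊞⊞?
⊞⊞⊞⊞⊞∙∙⊞⊞?


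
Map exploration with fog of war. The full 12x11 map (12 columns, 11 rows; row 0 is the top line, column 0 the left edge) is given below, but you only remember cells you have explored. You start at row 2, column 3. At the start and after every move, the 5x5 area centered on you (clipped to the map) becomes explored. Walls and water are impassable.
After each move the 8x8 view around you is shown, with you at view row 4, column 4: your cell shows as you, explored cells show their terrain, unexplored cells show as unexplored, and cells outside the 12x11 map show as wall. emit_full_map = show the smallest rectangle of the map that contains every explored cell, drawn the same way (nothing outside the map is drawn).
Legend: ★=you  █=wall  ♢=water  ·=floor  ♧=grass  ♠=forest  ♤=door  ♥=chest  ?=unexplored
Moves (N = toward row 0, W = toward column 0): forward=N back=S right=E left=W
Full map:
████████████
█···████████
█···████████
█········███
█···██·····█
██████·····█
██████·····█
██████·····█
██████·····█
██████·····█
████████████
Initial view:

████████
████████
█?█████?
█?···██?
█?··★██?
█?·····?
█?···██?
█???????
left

████████
████████
████████
███···██
███·★·██
███·····
███···██
██??????

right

████████
████████
███████?
██···██?
██··★██?
██·····?
██···██?
█???????

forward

████████
████████
████████
███████?
██··★██?
██···██?
██·····?
██···██?

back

████████
████████
███████?
██···██?
██··★██?
██·····?
██···██?
█???????

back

████████
███████?
██···██?
██···██?
██··★··?
██···██?
█?█████?
█???????

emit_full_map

██████
█···██
█···██
█··★··
█···██
?█████

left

████████
████████
███···██
███···██
███·★···
███···██
████████
██??????

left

████████
████████
████···█
████···█
████★···
████···█
████████
███?????

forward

████████
████████
████████
████···█
████★··█
████····
████···█
████████

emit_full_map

██████
█···██
█★··██
█·····
█···██
██████


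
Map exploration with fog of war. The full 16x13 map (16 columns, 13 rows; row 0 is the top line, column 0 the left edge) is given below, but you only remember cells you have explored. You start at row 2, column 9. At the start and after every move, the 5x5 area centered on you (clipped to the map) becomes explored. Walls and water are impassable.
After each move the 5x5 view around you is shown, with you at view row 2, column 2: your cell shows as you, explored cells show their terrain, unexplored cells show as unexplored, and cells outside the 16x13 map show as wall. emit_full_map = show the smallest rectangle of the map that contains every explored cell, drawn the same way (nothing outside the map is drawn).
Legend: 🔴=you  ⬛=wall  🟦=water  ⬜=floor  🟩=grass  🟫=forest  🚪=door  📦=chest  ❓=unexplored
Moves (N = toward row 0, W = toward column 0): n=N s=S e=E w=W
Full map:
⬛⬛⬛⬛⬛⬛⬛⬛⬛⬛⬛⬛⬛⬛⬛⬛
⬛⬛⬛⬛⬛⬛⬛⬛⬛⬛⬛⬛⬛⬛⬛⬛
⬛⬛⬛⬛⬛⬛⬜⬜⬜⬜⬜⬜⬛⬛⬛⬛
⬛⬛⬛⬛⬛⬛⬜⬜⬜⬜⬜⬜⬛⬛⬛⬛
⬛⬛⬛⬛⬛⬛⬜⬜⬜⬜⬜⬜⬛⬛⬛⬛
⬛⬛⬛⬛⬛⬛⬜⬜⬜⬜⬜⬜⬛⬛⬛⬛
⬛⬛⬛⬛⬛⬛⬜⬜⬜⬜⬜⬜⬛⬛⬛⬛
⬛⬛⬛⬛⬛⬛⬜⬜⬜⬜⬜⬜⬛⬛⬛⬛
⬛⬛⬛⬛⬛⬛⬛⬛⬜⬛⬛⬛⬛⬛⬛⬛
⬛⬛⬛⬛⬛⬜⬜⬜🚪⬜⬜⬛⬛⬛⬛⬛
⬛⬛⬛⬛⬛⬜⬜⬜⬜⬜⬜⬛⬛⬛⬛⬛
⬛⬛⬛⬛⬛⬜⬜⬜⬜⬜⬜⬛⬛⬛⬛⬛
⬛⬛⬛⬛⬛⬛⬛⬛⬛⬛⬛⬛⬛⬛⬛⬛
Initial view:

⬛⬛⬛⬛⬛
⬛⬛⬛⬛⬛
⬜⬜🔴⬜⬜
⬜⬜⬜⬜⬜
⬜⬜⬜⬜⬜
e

⬛⬛⬛⬛⬛
⬛⬛⬛⬛⬛
⬜⬜🔴⬜⬛
⬜⬜⬜⬜⬛
⬜⬜⬜⬜⬛

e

⬛⬛⬛⬛⬛
⬛⬛⬛⬛⬛
⬜⬜🔴⬛⬛
⬜⬜⬜⬛⬛
⬜⬜⬜⬛⬛

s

⬛⬛⬛⬛⬛
⬜⬜⬜⬛⬛
⬜⬜🔴⬛⬛
⬜⬜⬜⬛⬛
⬜⬜⬜⬛⬛

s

⬜⬜⬜⬛⬛
⬜⬜⬜⬛⬛
⬜⬜🔴⬛⬛
⬜⬜⬜⬛⬛
⬜⬜⬜⬛⬛

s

⬜⬜⬜⬛⬛
⬜⬜⬜⬛⬛
⬜⬜🔴⬛⬛
⬜⬜⬜⬛⬛
⬜⬜⬜⬛⬛

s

⬜⬜⬜⬛⬛
⬜⬜⬜⬛⬛
⬜⬜🔴⬛⬛
⬜⬜⬜⬛⬛
⬛⬛⬛⬛⬛

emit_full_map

⬛⬛⬛⬛⬛⬛⬛
⬛⬛⬛⬛⬛⬛⬛
⬜⬜⬜⬜⬜⬛⬛
⬜⬜⬜⬜⬜⬛⬛
⬜⬜⬜⬜⬜⬛⬛
❓❓⬜⬜⬜⬛⬛
❓❓⬜⬜🔴⬛⬛
❓❓⬜⬜⬜⬛⬛
❓❓⬛⬛⬛⬛⬛

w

⬜⬜⬜⬜⬛
⬜⬜⬜⬜⬛
⬜⬜🔴⬜⬛
⬜⬜⬜⬜⬛
⬜⬛⬛⬛⬛

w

⬜⬜⬜⬜⬜
⬜⬜⬜⬜⬜
⬜⬜🔴⬜⬜
⬜⬜⬜⬜⬜
⬛⬜⬛⬛⬛

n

⬜⬜⬜⬜⬜
⬜⬜⬜⬜⬜
⬜⬜🔴⬜⬜
⬜⬜⬜⬜⬜
⬜⬜⬜⬜⬜

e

⬜⬜⬜⬜⬛
⬜⬜⬜⬜⬛
⬜⬜🔴⬜⬛
⬜⬜⬜⬜⬛
⬜⬜⬜⬜⬛


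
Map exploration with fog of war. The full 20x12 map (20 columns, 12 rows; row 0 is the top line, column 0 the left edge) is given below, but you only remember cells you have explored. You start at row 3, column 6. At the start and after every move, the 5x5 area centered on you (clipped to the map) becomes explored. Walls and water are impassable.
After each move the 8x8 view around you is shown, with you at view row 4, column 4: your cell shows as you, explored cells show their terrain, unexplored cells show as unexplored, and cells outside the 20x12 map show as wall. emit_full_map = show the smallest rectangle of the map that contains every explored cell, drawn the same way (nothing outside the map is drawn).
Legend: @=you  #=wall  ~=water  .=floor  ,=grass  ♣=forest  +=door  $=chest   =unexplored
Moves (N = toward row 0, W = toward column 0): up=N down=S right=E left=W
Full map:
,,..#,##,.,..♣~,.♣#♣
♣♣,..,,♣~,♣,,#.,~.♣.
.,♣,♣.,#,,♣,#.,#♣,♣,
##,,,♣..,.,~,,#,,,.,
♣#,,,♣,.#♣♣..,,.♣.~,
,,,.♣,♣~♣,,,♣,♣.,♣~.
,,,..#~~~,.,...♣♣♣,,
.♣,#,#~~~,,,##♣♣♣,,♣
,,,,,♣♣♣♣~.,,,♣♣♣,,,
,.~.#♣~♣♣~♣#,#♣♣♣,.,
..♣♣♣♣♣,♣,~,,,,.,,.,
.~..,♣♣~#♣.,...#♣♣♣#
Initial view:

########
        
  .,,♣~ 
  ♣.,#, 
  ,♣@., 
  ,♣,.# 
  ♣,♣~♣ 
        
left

########
        
  ..,,♣~
  ,♣.,#,
  ,,@..,
  ,,♣,.#
  .♣,♣~♣
        

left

########
        
  ,..,,♣
  ♣,♣.,#
  ,,@♣..
  ,,,♣,.
  ,.♣,♣~
        

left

########
#       
# ♣,..,,
# ,♣,♣.,
# #,@,♣.
# #,,,♣,
# ,,.♣,♣
#       

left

########
##      
##♣♣,..,
##.,♣,♣.
####@,,♣
##♣#,,,♣
##,,,.♣,
##      

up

########
########
##,,..# 
##♣♣,..,
##.,@,♣.
####,,,♣
##♣#,,,♣
##,,,.♣,

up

########
########
########
##,,..# 
##♣♣@..,
##.,♣,♣.
####,,,♣
##♣#,,,♣

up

########
########
########
########
##,,@.# 
##♣♣,..,
##.,♣,♣.
####,,,♣

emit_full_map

,,@.#    
♣♣,..,,♣~
.,♣,♣.,#,
##,,,♣..,
♣#,,,♣,.#
,,,.♣,♣~♣

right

########
########
########
########
#,,.@#, 
#♣♣,..,,
#.,♣,♣.,
###,,,♣.

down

########
########
########
#,,..#, 
#♣♣,@.,,
#.,♣,♣.,
###,,,♣.
#♣#,,,♣,

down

########
########
#,,..#, 
#♣♣,..,,
#.,♣@♣.,
###,,,♣.
#♣#,,,♣,
#,,,.♣,♣

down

########
#,,..#, 
#♣♣,..,,
#.,♣,♣.,
###,@,♣.
#♣#,,,♣,
#,,,.♣,♣
#       

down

#,,..#, 
#♣♣,..,,
#.,♣,♣.,
###,,,♣.
#♣#,@,♣,
#,,,.♣,♣
# ,,..# 
#       

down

#♣♣,..,,
#.,♣,♣.,
###,,,♣.
#♣#,,,♣,
#,,,@♣,♣
# ,,..# 
# ♣,#,# 
#       

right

♣♣,..,,♣
.,♣,♣.,#
##,,,♣..
♣#,,,♣,.
,,,.@,♣~
 ,,..#~ 
 ♣,#,#~ 
        

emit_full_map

,,..#,   
♣♣,..,,♣~
.,♣,♣.,#,
##,,,♣..,
♣#,,,♣,.#
,,,.@,♣~♣
 ,,..#~  
 ♣,#,#~  

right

♣,..,,♣~
,♣,♣.,#,
#,,,♣..,
#,,,♣,.#
,,.♣@♣~♣
,,..#~~ 
♣,#,#~~ 
        

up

,..#,   
♣,..,,♣~
,♣,♣.,#,
#,,,♣..,
#,,,@,.#
,,.♣,♣~♣
,,..#~~ 
♣,#,#~~ 

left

,,..#,  
♣♣,..,,♣
.,♣,♣.,#
##,,,♣..
♣#,,@♣,.
,,,.♣,♣~
 ,,..#~~
 ♣,#,#~~

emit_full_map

,,..#,   
♣♣,..,,♣~
.,♣,♣.,#,
##,,,♣..,
♣#,,@♣,.#
,,,.♣,♣~♣
 ,,..#~~ 
 ♣,#,#~~ 


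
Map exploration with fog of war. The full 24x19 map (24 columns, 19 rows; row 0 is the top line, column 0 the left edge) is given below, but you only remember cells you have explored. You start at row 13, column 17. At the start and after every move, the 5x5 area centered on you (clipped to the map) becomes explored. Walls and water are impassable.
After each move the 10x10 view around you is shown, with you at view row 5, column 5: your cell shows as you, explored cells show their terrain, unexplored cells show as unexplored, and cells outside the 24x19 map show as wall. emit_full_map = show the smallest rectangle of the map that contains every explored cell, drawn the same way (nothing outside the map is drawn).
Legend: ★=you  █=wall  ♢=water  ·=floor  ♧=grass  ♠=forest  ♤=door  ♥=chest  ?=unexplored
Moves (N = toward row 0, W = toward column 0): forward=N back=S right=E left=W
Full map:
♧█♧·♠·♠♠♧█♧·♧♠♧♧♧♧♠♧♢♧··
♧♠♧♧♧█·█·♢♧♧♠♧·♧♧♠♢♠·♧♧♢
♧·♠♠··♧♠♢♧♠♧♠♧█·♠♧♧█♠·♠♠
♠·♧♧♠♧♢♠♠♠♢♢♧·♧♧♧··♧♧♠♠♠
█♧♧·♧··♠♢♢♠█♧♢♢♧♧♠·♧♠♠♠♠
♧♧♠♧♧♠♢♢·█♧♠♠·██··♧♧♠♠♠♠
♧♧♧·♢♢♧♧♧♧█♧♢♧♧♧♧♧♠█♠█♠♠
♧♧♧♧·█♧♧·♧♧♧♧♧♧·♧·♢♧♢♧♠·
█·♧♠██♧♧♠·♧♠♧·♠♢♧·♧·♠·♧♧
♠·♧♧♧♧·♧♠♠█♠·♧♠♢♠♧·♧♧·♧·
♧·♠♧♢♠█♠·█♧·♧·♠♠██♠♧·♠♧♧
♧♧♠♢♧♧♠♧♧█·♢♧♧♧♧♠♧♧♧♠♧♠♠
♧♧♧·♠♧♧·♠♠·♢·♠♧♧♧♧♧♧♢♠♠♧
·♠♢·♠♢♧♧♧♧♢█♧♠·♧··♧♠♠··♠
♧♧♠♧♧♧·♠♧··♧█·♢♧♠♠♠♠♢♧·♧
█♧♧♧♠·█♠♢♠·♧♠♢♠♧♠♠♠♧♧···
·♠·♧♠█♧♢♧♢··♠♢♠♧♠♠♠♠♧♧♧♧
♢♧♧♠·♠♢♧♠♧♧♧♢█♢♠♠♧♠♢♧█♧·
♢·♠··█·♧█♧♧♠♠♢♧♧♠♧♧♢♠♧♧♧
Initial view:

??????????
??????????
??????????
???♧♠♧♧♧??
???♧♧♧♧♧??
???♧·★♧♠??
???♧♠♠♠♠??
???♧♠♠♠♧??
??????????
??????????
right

??????????
??????????
??????????
??♧♠♧♧♧♠??
??♧♧♧♧♧♢??
??♧··★♠♠??
??♧♠♠♠♠♢??
??♧♠♠♠♧♧??
??????????
??????????

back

??????????
??????????
??♧♠♧♧♧♠??
??♧♧♧♧♧♢??
??♧··♧♠♠??
??♧♠♠★♠♢??
??♧♠♠♠♧♧??
???♠♠♠♠♧??
??????????
??????????

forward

??????????
??????????
??????????
??♧♠♧♧♧♠??
??♧♧♧♧♧♢??
??♧··★♠♠??
??♧♠♠♠♠♢??
??♧♠♠♠♧♧??
???♠♠♠♠♧??
??????????

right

??????????
??????????
??????????
?♧♠♧♧♧♠♧??
?♧♧♧♧♧♢♠??
?♧··♧★♠·??
?♧♠♠♠♠♢♧??
?♧♠♠♠♧♧·??
??♠♠♠♠♧???
??????????

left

??????????
??????????
??????????
??♧♠♧♧♧♠♧?
??♧♧♧♧♧♢♠?
??♧··★♠♠·?
??♧♠♠♠♠♢♧?
??♧♠♠♠♧♧·?
???♠♠♠♠♧??
??????????

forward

??????????
??????????
??????????
???██♠♧·??
??♧♠♧♧♧♠♧?
??♧♧♧★♧♢♠?
??♧··♧♠♠·?
??♧♠♠♠♠♢♧?
??♧♠♠♠♧♧·?
???♠♠♠♠♧??

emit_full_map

?██♠♧·?
♧♠♧♧♧♠♧
♧♧♧★♧♢♠
♧··♧♠♠·
♧♠♠♠♠♢♧
♧♠♠♠♧♧·
?♠♠♠♠♧?

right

??????????
??????????
??????????
??██♠♧·♠??
?♧♠♧♧♧♠♧??
?♧♧♧♧★♢♠??
?♧··♧♠♠·??
?♧♠♠♠♠♢♧??
?♧♠♠♠♧♧·??
??♠♠♠♠♧???

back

??????????
??????????
??██♠♧·♠??
?♧♠♧♧♧♠♧??
?♧♧♧♧♧♢♠??
?♧··♧★♠·??
?♧♠♠♠♠♢♧??
?♧♠♠♠♧♧·??
??♠♠♠♠♧???
??????????

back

??????????
??██♠♧·♠??
?♧♠♧♧♧♠♧??
?♧♧♧♧♧♢♠??
?♧··♧♠♠·??
?♧♠♠♠★♢♧??
?♧♠♠♠♧♧·??
??♠♠♠♠♧♧??
??????????
??????????

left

??????????
???██♠♧·♠?
??♧♠♧♧♧♠♧?
??♧♧♧♧♧♢♠?
??♧··♧♠♠·?
??♧♠♠★♠♢♧?
??♧♠♠♠♧♧·?
???♠♠♠♠♧♧?
??????????
??????????

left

??????????
????██♠♧·♠
???♧♠♧♧♧♠♧
???♧♧♧♧♧♢♠
???♧··♧♠♠·
???♧♠★♠♠♢♧
???♧♠♠♠♧♧·
???♧♠♠♠♠♧♧
??????????
??????????

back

????██♠♧·♠
???♧♠♧♧♧♠♧
???♧♧♧♧♧♢♠
???♧··♧♠♠·
???♧♠♠♠♠♢♧
???♧♠★♠♧♧·
???♧♠♠♠♠♧♧
???♠♠♧♠♢??
??????????
██████████

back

???♧♠♧♧♧♠♧
???♧♧♧♧♧♢♠
???♧··♧♠♠·
???♧♠♠♠♠♢♧
???♧♠♠♠♧♧·
???♧♠★♠♠♧♧
???♠♠♧♠♢??
???♧♠♧♧♢??
██████████
██████████

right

??♧♠♧♧♧♠♧?
??♧♧♧♧♧♢♠?
??♧··♧♠♠·?
??♧♠♠♠♠♢♧?
??♧♠♠♠♧♧·?
??♧♠♠★♠♧♧?
??♠♠♧♠♢♧??
??♧♠♧♧♢♠??
██████████
██████████

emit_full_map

?██♠♧·♠
♧♠♧♧♧♠♧
♧♧♧♧♧♢♠
♧··♧♠♠·
♧♠♠♠♠♢♧
♧♠♠♠♧♧·
♧♠♠★♠♧♧
♠♠♧♠♢♧?
♧♠♧♧♢♠?

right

?♧♠♧♧♧♠♧??
?♧♧♧♧♧♢♠??
?♧··♧♠♠·??
?♧♠♠♠♠♢♧??
?♧♠♠♠♧♧·??
?♧♠♠♠★♧♧??
?♠♠♧♠♢♧█??
?♧♠♧♧♢♠♧??
██████████
██████████

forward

??██♠♧·♠??
?♧♠♧♧♧♠♧??
?♧♧♧♧♧♢♠??
?♧··♧♠♠·??
?♧♠♠♠♠♢♧??
?♧♠♠♠★♧·??
?♧♠♠♠♠♧♧??
?♠♠♧♠♢♧█??
?♧♠♧♧♢♠♧??
██████████

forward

??????????
??██♠♧·♠??
?♧♠♧♧♧♠♧??
?♧♧♧♧♧♢♠??
?♧··♧♠♠·??
?♧♠♠♠★♢♧??
?♧♠♠♠♧♧·??
?♧♠♠♠♠♧♧??
?♠♠♧♠♢♧█??
?♧♠♧♧♢♠♧??

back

??██♠♧·♠??
?♧♠♧♧♧♠♧??
?♧♧♧♧♧♢♠??
?♧··♧♠♠·??
?♧♠♠♠♠♢♧??
?♧♠♠♠★♧·??
?♧♠♠♠♠♧♧??
?♠♠♧♠♢♧█??
?♧♠♧♧♢♠♧??
██████████

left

???██♠♧·♠?
??♧♠♧♧♧♠♧?
??♧♧♧♧♧♢♠?
??♧··♧♠♠·?
??♧♠♠♠♠♢♧?
??♧♠♠★♧♧·?
??♧♠♠♠♠♧♧?
??♠♠♧♠♢♧█?
??♧♠♧♧♢♠♧?
██████████

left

????██♠♧·♠
???♧♠♧♧♧♠♧
???♧♧♧♧♧♢♠
???♧··♧♠♠·
???♧♠♠♠♠♢♧
???♧♠★♠♧♧·
???♧♠♠♠♠♧♧
???♠♠♧♠♢♧█
???♧♠♧♧♢♠♧
██████████

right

???██♠♧·♠?
??♧♠♧♧♧♠♧?
??♧♧♧♧♧♢♠?
??♧··♧♠♠·?
??♧♠♠♠♠♢♧?
??♧♠♠★♧♧·?
??♧♠♠♠♠♧♧?
??♠♠♧♠♢♧█?
??♧♠♧♧♢♠♧?
██████████

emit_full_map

?██♠♧·♠
♧♠♧♧♧♠♧
♧♧♧♧♧♢♠
♧··♧♠♠·
♧♠♠♠♠♢♧
♧♠♠★♧♧·
♧♠♠♠♠♧♧
♠♠♧♠♢♧█
♧♠♧♧♢♠♧


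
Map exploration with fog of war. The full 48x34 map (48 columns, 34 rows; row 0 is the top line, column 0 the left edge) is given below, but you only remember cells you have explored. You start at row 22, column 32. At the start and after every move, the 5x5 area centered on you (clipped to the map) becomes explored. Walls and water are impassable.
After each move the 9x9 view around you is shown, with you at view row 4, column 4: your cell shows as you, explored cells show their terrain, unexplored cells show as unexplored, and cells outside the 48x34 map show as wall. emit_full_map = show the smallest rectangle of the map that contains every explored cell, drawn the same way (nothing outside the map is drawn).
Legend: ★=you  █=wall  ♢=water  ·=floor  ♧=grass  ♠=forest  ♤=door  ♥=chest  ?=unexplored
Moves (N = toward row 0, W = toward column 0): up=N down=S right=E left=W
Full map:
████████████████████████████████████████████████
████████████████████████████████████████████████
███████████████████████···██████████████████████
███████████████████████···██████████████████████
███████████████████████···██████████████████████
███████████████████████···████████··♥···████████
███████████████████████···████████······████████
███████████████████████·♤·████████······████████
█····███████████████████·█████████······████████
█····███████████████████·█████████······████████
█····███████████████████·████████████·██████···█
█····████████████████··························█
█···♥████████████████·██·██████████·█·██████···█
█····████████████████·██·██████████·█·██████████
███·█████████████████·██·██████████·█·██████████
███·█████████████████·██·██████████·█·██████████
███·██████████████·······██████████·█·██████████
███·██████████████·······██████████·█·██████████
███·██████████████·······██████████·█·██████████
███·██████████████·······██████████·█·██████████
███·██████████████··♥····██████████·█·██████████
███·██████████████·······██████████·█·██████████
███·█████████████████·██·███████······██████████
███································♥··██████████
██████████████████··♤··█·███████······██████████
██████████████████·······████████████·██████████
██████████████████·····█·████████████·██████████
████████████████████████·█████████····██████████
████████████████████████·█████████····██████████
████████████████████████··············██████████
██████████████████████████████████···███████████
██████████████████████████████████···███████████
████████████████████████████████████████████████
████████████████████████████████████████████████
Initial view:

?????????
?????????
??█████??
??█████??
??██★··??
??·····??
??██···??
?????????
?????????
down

?????????
??█████??
??█████??
??██···??
??··★··??
??██···??
??█████??
?????????
?????????

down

??█████??
??█████??
??██···??
??·····??
??██★··??
??█████??
??█████??
?????????
?????????

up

?????????
??█████??
??█████??
??██···??
??··★··??
??██···??
??█████??
??█████??
?????????

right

?????????
?█████???
?█████·??
?██····??
?···★·♥??
?██····??
?██████??
?█████???
?????????

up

?????????
?????????
?█████·??
?█████·??
?██·★··??
?·····♥??
?██····??
?██████??
?█████???

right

?????????
?????????
█████·█??
█████·█??
██··★··??
·····♥·??
██·····??
██████???
█████????

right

?????????
?????????
████·█·??
████·█·??
█···★··??
····♥··??
█······??
█████????
████?????

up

?????????
?????????
??██·█·??
████·█·??
████★█·??
█······??
····♥··??
█······??
█████????

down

?????????
??██·█·??
████·█·??
████·█·??
█···★··??
····♥··??
█······??
█████????
████?????

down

??██·█·??
████·█·??
████·█·??
█······??
····★··??
█······??
██████·??
████?????
?????????

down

████·█·??
████·█·??
█······??
····♥··??
█···★··??
██████·??
██████·??
?????????
?????????

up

??██·█·??
████·█·??
████·█·??
█······??
····★··??
█······??
██████·??
██████·??
?????????

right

?██·█·???
███·█·???
███·█·█??
······█??
···♥★·█??
······█??
█████·█??
█████·???
?????????

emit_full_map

???██·█·?
█████·█·?
█████·█·█
██······█
·····♥★·█
██······█
███████·█
███████·?

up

?????????
?██·█·???
███·█·█??
███·█·█??
····★·█??
···♥··█??
······█??
█████·█??
█████·???

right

?????????
██·█·????
██·█·██??
██·█·██??
····★██??
··♥··██??
·····██??
████·█???
████·????

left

?????????
?██·█·???
███·█·██?
███·█·██?
····★·██?
···♥··██?
······██?
█████·█??
█████·???

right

?????????
██·█·????
██·█·██??
██·█·██??
····★██??
··♥··██??
·····██??
████·█???
████·????

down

██·█·????
██·█·██??
██·█·██??
·····██??
··♥·★██??
·····██??
████·██??
████·????
?????????

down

██·█·██??
██·█·██??
·····██??
··♥··██??
····★██??
████·██??
████·██??
?????????
?????????

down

██·█·██??
·····██??
··♥··██??
·····██??
████★██??
████·██??
??···██??
?????????
?????????

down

·····██??
··♥··██??
·····██??
████·██??
████★██??
??···██??
??···██??
?????????
?????????

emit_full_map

???██·█·??
█████·█·██
█████·█·██
██······██
·····♥··██
██······██
███████·██
███████★██
?????···██
?????···██

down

··♥··██??
·····██??
████·██??
████·██??
??··★██??
??···██??
??···██??
?????????
?????????

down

·····██??
████·██??
████·██??
??···██??
??··★██??
??···██??
??··███??
?????????
?????????

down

████·██??
████·██??
??···██??
??···██??
??··★██??
??··███??
??··███??
?????????
?????????

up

·····██??
████·██??
████·██??
??···██??
??··★██??
??···██??
??··███??
??··███??
?????????

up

··♥··██??
·····██??
████·██??
████·██??
??··★██??
??···██??
??···██??
??··███??
??··███??

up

·····██??
··♥··██??
·····██??
████·██??
████★██??
??···██??
??···██??
??···██??
??··███??

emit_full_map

???██·█·??
█████·█·██
█████·█·██
██······██
·····♥··██
██······██
███████·██
███████★██
?????···██
?????···██
?????···██
?????··███
?????··███

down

··♥··██??
·····██??
████·██??
████·██??
??··★██??
??···██??
??···██??
??··███??
??··███??

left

···♥··██?
······██?
█████·██?
█████·██?
??··★·██?
??····██?
??····██?
???··███?
???··███?

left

····♥··██
█······██
██████·██
██████·██
??█·★··██
??█····██
??·····██
????··███
????··███

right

···♥··██?
······██?
█████·██?
█████·██?
?█··★·██?
?█····██?
?·····██?
???··███?
???··███?

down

······██?
█████·██?
█████·██?
?█····██?
?█··★·██?
?·····██?
??···███?
???··███?
?????????

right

·····██??
████·██??
████·██??
█····██??
█···★██??
·····██??
?···███??
??··███??
?????????

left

······██?
█████·██?
█████·██?
?█····██?
?█··★·██?
?·····██?
??···███?
???··███?
?????????

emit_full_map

???██·█·??
█████·█·██
█████·█·██
██······██
·····♥··██
██······██
███████·██
███████·██
???█····██
???█··★·██
???·····██
????···███
?????··███
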